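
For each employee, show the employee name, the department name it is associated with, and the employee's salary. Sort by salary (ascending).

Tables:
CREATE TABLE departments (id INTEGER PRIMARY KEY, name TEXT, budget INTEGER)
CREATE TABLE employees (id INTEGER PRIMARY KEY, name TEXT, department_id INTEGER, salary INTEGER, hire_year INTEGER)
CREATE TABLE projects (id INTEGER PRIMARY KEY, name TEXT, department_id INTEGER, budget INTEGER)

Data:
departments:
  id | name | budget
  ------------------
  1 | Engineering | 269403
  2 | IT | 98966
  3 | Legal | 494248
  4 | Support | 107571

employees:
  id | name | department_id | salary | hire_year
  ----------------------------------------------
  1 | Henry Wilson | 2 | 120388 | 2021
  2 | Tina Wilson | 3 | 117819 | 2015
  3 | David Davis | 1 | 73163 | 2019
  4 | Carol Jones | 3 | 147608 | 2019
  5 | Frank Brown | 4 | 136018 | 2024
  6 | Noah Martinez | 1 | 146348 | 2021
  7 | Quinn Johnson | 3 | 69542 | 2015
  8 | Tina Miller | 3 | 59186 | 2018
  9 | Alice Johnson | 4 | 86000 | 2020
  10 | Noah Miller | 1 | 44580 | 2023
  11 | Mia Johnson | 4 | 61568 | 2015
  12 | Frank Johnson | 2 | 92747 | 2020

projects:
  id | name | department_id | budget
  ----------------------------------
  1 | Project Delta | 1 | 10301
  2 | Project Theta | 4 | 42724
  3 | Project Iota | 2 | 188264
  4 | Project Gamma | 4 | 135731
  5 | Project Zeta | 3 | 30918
SELECT c.name, p.name AS department, c.salary FROM employees c JOIN departments p ON c.department_id = p.id ORDER BY c.salary ASC

Execution result:
name | department | salary
Noah Miller | Engineering | 44580
Tina Miller | Legal | 59186
Mia Johnson | Support | 61568
Quinn Johnson | Legal | 69542
David Davis | Engineering | 73163
Alice Johnson | Support | 86000
Frank Johnson | IT | 92747
Tina Wilson | Legal | 117819
Henry Wilson | IT | 120388
Frank Brown | Support | 136018
Noah Martinez | Engineering | 146348
Carol Jones | Legal | 147608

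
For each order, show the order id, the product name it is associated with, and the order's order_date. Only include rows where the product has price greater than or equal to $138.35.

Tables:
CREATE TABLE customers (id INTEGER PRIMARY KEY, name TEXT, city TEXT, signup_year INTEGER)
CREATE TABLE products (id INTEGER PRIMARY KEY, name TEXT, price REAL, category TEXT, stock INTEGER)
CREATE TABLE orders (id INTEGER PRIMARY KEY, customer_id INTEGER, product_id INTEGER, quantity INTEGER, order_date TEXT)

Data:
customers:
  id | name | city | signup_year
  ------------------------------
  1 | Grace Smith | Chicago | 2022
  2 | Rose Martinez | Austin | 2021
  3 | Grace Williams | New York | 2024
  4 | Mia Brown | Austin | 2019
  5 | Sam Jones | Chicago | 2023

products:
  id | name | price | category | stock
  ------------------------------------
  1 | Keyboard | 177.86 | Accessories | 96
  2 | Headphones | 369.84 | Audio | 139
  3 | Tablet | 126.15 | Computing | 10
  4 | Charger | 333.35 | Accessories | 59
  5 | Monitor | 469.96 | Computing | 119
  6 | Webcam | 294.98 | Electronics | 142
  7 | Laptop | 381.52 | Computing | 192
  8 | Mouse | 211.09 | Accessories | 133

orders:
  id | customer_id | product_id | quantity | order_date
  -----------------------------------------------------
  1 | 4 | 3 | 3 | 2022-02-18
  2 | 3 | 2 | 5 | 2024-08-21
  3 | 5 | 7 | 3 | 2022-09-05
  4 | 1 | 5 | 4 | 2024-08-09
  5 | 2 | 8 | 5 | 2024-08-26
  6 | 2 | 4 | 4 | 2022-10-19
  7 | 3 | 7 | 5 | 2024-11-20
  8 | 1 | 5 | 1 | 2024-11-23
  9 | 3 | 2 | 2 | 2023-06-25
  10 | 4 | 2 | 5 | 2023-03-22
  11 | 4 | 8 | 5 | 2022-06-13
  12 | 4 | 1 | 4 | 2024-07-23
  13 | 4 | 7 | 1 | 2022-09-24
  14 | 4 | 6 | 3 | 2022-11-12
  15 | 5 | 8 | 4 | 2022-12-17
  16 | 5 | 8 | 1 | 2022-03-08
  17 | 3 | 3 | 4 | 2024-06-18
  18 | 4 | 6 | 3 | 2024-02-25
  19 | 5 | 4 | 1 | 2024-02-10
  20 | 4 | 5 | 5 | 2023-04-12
SELECT c.id, p.name AS product, c.order_date FROM orders c JOIN products p ON c.product_id = p.id WHERE p.price >= 138.35

Execution result:
id | product | order_date
2 | Headphones | 2024-08-21
3 | Laptop | 2022-09-05
4 | Monitor | 2024-08-09
5 | Mouse | 2024-08-26
6 | Charger | 2022-10-19
7 | Laptop | 2024-11-20
8 | Monitor | 2024-11-23
9 | Headphones | 2023-06-25
10 | Headphones | 2023-03-22
11 | Mouse | 2022-06-13
12 | Keyboard | 2024-07-23
13 | Laptop | 2022-09-24
14 | Webcam | 2022-11-12
15 | Mouse | 2022-12-17
16 | Mouse | 2022-03-08
18 | Webcam | 2024-02-25
19 | Charger | 2024-02-10
20 | Monitor | 2023-04-12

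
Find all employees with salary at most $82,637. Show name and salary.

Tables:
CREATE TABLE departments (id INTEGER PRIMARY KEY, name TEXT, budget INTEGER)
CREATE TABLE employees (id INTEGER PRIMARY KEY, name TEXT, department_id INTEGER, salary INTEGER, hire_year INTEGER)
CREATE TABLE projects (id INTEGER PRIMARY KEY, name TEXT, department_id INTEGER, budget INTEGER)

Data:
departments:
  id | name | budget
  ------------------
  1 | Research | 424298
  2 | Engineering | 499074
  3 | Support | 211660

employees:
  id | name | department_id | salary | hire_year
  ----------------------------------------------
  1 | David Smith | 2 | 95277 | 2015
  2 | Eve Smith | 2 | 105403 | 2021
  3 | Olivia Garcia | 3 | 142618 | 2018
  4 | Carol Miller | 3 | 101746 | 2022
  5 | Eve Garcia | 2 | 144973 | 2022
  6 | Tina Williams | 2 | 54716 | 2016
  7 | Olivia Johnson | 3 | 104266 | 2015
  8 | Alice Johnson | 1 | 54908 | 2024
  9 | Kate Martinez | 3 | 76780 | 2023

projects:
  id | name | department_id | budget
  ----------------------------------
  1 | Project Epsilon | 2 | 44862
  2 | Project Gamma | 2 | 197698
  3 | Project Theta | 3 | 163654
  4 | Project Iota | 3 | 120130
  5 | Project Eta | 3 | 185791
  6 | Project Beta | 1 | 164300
SELECT name, salary FROM employees WHERE salary <= 82637

Execution result:
name | salary
Tina Williams | 54716
Alice Johnson | 54908
Kate Martinez | 76780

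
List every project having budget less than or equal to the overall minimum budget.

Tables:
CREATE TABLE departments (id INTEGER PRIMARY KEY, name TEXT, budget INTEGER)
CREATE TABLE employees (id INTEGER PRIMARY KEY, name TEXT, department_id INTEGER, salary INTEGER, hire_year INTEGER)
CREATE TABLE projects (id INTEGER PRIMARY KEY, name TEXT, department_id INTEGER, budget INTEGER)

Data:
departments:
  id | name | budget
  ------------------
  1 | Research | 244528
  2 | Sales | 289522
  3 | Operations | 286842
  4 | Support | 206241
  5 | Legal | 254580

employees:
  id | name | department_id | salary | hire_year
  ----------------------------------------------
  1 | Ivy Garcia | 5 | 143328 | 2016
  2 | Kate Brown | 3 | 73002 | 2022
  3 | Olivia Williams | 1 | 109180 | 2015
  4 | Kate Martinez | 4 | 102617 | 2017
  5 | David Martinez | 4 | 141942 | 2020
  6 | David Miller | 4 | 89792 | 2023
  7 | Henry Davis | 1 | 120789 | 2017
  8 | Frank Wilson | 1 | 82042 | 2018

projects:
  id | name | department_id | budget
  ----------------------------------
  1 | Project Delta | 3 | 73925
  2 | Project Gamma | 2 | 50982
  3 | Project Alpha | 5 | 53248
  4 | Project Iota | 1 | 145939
SELECT name, budget FROM projects WHERE budget <= (SELECT MIN(budget) FROM projects)

Execution result:
name | budget
Project Gamma | 50982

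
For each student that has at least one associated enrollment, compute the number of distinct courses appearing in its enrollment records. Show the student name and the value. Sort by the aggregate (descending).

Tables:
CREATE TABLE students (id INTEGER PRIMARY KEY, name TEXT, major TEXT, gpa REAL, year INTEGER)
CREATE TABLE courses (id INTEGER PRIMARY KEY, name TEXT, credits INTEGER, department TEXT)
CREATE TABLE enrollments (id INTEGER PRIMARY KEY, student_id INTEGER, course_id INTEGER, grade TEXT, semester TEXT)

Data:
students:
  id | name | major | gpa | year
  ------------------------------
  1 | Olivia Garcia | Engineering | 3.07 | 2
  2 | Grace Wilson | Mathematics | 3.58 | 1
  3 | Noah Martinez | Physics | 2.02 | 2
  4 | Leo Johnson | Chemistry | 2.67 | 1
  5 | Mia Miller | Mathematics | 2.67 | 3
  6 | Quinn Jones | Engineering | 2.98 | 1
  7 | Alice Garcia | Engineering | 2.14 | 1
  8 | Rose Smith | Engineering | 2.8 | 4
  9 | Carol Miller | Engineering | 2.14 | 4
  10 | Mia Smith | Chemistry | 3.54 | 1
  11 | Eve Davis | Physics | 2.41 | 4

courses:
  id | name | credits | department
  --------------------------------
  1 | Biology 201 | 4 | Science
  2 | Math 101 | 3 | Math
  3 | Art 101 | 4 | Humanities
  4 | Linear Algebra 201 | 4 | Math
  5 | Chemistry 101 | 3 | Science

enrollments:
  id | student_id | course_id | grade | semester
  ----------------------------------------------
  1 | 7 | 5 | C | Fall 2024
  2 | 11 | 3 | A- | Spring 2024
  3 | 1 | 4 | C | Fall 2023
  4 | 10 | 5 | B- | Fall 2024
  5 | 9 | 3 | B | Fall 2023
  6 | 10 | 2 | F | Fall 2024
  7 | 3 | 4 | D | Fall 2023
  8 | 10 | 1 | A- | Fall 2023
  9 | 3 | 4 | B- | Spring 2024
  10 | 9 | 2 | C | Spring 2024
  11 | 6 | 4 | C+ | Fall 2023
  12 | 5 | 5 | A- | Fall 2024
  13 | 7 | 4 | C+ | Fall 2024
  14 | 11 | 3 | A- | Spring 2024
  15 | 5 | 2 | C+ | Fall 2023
SELECT p.name, COUNT(DISTINCT c.course_id) AS distinct_course_count FROM enrollments c JOIN students p ON c.student_id = p.id GROUP BY p.id, p.name ORDER BY distinct_course_count DESC

Execution result:
name | distinct_course_count
Mia Smith | 3
Mia Miller | 2
Alice Garcia | 2
Carol Miller | 2
Olivia Garcia | 1
Noah Martinez | 1
Quinn Jones | 1
Eve Davis | 1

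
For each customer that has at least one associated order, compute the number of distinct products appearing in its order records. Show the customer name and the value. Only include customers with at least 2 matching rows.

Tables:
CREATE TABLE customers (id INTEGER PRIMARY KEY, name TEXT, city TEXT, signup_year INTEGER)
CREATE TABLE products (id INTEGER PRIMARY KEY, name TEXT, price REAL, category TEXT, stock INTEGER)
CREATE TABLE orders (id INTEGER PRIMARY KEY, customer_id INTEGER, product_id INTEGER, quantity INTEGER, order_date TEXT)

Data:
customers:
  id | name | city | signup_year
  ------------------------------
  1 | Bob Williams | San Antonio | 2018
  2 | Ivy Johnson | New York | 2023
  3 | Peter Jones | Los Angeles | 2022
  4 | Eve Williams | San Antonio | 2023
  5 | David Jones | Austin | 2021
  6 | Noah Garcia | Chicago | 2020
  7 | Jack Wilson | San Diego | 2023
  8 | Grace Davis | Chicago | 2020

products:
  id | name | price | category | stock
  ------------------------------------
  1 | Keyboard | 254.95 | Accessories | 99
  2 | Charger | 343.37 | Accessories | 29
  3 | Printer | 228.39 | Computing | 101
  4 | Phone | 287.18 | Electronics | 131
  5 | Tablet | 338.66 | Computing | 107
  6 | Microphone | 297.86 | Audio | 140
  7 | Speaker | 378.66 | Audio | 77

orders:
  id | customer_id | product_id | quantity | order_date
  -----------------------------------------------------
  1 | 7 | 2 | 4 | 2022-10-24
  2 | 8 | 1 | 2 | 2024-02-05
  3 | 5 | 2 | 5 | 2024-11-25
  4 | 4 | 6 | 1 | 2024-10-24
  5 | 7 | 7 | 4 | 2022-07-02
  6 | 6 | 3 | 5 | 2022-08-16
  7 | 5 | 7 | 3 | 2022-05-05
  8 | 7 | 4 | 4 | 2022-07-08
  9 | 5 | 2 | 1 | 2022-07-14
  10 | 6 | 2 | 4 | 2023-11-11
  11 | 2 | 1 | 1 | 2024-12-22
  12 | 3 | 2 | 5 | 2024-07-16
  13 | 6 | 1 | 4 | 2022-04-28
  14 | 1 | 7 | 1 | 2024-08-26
SELECT p.name, COUNT(DISTINCT c.product_id) AS distinct_product_count FROM orders c JOIN customers p ON c.customer_id = p.id GROUP BY p.id, p.name HAVING COUNT(*) >= 2

Execution result:
name | distinct_product_count
David Jones | 2
Noah Garcia | 3
Jack Wilson | 3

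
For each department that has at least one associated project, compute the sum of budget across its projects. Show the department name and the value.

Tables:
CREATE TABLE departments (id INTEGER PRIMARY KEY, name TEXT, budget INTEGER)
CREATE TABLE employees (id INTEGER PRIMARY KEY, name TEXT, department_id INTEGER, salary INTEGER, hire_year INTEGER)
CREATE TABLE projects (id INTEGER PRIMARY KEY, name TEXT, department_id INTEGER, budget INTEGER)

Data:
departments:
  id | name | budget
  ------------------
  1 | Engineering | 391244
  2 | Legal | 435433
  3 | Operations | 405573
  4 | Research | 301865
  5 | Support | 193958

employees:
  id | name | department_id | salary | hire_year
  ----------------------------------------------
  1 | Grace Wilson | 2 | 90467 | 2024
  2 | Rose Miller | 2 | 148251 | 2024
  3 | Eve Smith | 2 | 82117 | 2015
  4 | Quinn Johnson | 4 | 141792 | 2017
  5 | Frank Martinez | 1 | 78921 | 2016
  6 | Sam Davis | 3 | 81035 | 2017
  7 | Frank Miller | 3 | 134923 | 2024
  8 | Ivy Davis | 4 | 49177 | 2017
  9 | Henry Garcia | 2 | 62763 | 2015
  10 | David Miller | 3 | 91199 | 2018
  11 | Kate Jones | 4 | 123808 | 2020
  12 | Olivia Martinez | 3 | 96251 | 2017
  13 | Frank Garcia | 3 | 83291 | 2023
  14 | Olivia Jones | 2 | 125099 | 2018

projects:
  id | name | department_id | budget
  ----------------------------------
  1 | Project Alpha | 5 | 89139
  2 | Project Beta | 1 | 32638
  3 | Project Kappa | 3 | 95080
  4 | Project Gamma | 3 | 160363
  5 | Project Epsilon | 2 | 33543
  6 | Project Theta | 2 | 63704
SELECT p.name, SUM(c.budget) AS sum_budget FROM projects c JOIN departments p ON c.department_id = p.id GROUP BY p.id, p.name

Execution result:
name | sum_budget
Engineering | 32638
Legal | 97247
Operations | 255443
Support | 89139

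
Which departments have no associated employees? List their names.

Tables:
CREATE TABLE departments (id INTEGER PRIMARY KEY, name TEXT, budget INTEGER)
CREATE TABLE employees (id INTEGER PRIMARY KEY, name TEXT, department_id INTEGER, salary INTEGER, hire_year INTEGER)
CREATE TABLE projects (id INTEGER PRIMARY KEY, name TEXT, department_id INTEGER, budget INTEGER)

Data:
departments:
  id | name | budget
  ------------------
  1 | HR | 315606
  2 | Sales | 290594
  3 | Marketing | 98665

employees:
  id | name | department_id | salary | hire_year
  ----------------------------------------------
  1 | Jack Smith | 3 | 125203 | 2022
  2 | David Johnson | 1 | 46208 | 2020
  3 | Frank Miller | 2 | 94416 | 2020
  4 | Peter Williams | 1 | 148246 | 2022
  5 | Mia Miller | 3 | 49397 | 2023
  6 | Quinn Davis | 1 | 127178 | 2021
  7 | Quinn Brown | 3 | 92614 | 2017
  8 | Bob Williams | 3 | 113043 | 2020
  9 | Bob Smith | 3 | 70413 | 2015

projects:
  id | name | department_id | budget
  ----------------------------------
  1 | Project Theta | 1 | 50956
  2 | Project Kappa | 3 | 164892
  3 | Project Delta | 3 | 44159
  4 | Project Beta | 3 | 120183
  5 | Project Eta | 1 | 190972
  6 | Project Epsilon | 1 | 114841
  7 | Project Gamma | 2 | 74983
SELECT p.name FROM departments p LEFT JOIN employees c ON c.department_id = p.id WHERE c.id IS NULL

Execution result:
(no rows)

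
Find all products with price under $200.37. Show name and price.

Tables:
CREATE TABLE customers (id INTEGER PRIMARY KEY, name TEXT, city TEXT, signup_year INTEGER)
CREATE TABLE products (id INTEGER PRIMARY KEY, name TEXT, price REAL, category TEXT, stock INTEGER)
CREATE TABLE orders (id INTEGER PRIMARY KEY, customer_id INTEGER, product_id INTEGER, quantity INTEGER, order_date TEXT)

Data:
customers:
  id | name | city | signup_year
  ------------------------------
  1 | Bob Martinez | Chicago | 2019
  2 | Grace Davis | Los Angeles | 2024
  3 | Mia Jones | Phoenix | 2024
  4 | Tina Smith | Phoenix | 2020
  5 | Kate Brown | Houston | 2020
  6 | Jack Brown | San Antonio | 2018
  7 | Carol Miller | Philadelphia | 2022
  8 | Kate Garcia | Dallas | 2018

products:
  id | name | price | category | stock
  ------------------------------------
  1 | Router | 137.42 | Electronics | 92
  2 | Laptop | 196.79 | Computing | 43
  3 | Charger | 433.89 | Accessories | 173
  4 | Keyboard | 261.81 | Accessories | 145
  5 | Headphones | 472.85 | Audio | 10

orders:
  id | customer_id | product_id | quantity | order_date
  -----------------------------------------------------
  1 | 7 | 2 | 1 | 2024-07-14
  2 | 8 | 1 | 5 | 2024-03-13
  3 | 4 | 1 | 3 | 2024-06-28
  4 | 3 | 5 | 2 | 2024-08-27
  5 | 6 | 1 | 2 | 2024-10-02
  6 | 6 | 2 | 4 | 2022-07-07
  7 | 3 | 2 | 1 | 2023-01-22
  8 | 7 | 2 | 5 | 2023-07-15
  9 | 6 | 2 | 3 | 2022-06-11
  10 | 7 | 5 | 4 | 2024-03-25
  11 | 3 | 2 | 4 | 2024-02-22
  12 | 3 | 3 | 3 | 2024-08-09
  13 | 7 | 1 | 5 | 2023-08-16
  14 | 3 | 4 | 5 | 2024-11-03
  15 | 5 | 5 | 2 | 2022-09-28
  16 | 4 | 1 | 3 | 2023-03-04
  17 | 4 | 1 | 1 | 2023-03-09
SELECT name, price FROM products WHERE price < 200.37

Execution result:
name | price
Router | 137.42
Laptop | 196.79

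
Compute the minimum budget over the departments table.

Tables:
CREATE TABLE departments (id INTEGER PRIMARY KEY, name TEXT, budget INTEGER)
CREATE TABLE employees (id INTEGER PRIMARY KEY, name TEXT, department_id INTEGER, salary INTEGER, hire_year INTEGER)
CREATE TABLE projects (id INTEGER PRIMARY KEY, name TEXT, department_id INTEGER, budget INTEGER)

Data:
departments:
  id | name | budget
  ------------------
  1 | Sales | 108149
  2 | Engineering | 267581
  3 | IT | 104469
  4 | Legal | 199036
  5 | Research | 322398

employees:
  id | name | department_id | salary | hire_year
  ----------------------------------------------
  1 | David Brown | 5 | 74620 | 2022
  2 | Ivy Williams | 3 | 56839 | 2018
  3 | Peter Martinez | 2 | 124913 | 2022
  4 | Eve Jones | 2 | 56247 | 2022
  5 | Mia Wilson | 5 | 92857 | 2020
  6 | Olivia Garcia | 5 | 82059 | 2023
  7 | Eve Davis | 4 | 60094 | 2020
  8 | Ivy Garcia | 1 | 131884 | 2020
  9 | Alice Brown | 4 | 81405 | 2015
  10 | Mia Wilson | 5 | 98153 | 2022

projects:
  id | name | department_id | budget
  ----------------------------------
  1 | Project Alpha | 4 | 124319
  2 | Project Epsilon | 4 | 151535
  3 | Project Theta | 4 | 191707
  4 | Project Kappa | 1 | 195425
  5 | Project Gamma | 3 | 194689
SELECT MIN(budget) FROM departments

Execution result:
104469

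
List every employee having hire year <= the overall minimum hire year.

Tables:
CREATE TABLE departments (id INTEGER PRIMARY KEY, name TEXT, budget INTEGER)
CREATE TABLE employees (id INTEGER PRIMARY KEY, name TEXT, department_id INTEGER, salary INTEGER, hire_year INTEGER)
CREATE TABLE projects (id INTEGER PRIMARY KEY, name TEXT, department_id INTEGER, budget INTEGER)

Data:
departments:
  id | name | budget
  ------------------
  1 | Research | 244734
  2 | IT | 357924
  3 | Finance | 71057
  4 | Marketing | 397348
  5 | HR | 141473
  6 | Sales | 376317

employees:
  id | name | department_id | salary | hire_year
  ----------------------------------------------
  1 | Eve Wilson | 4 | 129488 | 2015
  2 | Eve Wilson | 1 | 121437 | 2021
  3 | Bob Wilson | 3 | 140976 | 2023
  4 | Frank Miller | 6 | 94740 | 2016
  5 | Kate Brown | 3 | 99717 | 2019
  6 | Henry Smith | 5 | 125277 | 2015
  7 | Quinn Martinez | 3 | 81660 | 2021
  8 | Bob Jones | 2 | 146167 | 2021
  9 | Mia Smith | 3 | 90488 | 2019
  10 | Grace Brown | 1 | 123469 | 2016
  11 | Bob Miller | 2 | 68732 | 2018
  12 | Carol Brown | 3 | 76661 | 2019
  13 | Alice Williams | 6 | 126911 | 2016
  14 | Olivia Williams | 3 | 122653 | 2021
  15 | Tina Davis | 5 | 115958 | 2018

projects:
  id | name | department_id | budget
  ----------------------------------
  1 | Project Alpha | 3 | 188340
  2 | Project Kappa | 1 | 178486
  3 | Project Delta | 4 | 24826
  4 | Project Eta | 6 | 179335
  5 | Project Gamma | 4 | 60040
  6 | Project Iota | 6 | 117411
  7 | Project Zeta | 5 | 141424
SELECT name, hire_year FROM employees WHERE hire_year <= (SELECT MIN(hire_year) FROM employees)

Execution result:
name | hire_year
Eve Wilson | 2015
Henry Smith | 2015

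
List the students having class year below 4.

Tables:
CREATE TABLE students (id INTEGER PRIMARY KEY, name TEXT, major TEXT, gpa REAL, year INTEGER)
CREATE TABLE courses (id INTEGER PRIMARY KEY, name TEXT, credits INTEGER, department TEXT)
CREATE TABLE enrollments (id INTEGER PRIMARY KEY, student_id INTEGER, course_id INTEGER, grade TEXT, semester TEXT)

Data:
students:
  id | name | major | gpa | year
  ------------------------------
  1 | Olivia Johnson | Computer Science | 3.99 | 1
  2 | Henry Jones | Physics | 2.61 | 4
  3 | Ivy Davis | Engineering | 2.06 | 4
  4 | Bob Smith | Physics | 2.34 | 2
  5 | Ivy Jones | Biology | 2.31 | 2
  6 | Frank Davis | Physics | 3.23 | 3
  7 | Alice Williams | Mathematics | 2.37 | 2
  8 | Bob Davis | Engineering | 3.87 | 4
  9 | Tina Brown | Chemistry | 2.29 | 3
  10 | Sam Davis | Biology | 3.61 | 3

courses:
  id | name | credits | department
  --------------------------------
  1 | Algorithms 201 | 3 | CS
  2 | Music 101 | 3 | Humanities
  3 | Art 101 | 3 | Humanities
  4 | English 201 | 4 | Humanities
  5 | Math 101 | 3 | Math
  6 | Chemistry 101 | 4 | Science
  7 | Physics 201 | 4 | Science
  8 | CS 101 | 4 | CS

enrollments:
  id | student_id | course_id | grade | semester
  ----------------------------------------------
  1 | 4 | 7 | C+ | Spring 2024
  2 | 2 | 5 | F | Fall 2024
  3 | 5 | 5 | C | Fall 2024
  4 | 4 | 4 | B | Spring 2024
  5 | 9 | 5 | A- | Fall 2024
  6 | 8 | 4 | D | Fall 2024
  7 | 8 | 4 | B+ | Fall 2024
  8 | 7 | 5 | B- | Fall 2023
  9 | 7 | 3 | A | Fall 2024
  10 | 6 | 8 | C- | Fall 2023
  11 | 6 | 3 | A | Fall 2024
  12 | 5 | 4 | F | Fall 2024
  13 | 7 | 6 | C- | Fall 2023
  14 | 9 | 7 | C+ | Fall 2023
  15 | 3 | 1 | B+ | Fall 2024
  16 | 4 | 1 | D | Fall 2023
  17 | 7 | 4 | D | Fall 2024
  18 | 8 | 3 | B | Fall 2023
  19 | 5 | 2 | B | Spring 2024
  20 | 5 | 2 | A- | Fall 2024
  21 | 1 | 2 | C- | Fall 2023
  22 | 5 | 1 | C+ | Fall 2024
SELECT name, year FROM students WHERE year < 4

Execution result:
name | year
Olivia Johnson | 1
Bob Smith | 2
Ivy Jones | 2
Frank Davis | 3
Alice Williams | 2
Tina Brown | 3
Sam Davis | 3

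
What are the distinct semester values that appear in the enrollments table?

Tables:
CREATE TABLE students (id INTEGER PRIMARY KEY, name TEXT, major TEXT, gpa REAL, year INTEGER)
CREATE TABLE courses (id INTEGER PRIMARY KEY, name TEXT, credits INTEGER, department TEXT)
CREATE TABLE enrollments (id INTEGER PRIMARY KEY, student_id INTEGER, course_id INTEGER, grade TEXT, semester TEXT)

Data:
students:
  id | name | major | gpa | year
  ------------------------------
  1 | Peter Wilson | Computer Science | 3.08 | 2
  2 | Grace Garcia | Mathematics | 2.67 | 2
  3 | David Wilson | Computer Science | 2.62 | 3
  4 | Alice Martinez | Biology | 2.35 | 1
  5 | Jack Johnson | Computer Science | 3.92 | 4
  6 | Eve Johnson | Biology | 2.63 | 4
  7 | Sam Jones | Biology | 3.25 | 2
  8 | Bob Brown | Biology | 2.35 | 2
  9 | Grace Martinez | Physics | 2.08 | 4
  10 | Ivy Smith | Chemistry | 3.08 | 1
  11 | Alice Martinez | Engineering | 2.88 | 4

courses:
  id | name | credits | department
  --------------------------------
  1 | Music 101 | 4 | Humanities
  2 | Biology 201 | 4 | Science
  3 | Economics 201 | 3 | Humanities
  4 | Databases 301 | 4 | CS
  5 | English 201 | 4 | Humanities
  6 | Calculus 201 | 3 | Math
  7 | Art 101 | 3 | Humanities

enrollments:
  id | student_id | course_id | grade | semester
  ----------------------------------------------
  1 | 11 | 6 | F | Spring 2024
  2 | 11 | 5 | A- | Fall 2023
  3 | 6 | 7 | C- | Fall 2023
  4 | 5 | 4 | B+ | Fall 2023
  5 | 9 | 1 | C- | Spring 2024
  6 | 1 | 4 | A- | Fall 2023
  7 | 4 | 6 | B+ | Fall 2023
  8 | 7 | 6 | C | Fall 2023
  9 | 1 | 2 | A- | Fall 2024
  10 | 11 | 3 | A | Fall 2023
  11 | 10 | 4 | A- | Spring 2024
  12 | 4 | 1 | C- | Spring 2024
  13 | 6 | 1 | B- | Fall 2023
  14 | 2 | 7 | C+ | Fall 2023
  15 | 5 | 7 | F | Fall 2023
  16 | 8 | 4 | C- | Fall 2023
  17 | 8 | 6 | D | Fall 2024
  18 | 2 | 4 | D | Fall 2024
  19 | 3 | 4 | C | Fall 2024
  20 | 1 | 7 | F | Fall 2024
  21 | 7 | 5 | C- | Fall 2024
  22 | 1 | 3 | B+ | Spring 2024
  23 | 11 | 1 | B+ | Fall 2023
SELECT DISTINCT semester FROM enrollments

Execution result:
semester
Spring 2024
Fall 2023
Fall 2024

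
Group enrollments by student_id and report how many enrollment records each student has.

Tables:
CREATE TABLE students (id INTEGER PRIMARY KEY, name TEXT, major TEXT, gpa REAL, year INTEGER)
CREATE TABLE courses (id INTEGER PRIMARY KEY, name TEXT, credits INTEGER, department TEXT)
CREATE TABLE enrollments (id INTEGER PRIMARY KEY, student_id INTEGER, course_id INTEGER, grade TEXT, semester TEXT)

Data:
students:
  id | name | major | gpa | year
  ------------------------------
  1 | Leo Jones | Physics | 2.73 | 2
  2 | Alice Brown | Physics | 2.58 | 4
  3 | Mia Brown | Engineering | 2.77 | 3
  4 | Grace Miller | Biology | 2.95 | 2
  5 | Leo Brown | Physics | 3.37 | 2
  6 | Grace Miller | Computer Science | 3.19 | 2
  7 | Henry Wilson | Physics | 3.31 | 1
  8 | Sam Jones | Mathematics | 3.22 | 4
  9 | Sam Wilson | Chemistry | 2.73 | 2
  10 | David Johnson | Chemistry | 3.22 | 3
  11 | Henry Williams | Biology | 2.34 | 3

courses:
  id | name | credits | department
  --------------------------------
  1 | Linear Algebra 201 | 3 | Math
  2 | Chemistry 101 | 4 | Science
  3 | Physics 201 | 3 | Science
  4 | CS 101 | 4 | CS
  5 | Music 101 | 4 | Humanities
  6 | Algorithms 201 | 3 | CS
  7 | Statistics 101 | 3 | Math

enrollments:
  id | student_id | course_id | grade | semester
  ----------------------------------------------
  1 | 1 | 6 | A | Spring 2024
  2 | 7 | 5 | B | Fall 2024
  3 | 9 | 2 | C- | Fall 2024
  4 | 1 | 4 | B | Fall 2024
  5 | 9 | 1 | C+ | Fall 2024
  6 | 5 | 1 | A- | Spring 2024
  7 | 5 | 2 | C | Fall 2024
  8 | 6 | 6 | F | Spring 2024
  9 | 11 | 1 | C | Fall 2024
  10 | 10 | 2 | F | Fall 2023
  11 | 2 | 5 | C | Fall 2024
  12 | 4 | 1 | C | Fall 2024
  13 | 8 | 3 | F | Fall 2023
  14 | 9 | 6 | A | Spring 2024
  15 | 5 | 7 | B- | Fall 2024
SELECT student_id, COUNT(*) AS enrollment_count FROM enrollments GROUP BY student_id

Execution result:
student_id | enrollment_count
1 | 2
2 | 1
4 | 1
5 | 3
6 | 1
7 | 1
8 | 1
9 | 3
10 | 1
11 | 1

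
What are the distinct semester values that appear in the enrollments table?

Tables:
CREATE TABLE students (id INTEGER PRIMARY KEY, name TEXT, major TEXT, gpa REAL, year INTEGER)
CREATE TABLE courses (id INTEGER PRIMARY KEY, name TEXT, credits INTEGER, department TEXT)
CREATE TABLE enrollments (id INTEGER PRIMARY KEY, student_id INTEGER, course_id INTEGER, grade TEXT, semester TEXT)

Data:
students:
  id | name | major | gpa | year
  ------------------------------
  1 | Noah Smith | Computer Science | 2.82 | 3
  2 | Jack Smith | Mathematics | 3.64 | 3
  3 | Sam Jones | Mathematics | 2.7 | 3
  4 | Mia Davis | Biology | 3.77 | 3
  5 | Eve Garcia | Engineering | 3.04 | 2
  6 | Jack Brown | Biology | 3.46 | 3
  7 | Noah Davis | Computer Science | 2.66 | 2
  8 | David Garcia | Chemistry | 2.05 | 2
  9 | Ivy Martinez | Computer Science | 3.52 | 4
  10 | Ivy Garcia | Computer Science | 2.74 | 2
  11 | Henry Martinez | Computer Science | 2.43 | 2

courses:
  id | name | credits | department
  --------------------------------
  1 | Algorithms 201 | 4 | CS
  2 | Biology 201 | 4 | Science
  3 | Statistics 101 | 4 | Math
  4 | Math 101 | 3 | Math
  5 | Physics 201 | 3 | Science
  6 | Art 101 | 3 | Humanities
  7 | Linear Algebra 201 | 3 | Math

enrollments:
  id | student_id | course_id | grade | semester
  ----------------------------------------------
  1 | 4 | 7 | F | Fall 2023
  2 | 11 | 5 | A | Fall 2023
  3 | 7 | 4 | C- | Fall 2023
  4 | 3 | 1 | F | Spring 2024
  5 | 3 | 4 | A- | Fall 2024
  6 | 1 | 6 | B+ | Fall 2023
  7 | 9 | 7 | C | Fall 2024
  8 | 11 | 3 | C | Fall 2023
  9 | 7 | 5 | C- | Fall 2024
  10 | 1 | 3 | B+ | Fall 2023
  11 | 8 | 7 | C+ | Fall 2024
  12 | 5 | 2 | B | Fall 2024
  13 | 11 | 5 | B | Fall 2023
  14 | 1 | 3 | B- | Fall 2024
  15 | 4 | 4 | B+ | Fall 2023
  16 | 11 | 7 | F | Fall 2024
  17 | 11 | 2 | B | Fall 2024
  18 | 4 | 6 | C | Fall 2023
SELECT DISTINCT semester FROM enrollments

Execution result:
semester
Fall 2023
Spring 2024
Fall 2024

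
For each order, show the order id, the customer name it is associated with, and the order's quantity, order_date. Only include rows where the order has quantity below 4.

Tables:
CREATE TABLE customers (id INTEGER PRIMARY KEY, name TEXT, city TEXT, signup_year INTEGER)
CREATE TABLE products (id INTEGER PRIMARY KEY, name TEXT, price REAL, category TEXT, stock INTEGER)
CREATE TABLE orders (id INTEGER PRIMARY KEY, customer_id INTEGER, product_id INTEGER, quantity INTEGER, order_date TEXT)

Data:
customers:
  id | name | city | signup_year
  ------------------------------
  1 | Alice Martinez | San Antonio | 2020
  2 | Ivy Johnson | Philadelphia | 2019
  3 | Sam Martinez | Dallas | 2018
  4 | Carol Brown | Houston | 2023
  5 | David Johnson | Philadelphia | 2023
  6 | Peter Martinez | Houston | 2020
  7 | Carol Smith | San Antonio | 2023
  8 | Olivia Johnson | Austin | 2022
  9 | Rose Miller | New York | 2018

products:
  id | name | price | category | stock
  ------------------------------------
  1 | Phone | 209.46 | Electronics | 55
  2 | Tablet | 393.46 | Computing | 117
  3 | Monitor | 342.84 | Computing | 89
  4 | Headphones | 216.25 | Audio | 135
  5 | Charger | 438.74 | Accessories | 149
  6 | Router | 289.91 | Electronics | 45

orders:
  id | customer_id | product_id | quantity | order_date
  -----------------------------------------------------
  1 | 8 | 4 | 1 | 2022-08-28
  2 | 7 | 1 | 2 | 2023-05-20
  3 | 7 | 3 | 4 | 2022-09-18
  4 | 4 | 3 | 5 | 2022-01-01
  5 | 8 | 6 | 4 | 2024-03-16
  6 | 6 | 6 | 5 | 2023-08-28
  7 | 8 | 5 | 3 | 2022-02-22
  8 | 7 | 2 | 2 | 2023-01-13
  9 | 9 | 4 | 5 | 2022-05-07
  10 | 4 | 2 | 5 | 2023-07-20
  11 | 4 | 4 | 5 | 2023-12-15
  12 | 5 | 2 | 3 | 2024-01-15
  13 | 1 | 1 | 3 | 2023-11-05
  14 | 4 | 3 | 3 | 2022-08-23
SELECT c.id, p.name AS customer, c.quantity, c.order_date FROM orders c JOIN customers p ON c.customer_id = p.id WHERE c.quantity < 4

Execution result:
id | customer | quantity | order_date
1 | Olivia Johnson | 1 | 2022-08-28
2 | Carol Smith | 2 | 2023-05-20
7 | Olivia Johnson | 3 | 2022-02-22
8 | Carol Smith | 2 | 2023-01-13
12 | David Johnson | 3 | 2024-01-15
13 | Alice Martinez | 3 | 2023-11-05
14 | Carol Brown | 3 | 2022-08-23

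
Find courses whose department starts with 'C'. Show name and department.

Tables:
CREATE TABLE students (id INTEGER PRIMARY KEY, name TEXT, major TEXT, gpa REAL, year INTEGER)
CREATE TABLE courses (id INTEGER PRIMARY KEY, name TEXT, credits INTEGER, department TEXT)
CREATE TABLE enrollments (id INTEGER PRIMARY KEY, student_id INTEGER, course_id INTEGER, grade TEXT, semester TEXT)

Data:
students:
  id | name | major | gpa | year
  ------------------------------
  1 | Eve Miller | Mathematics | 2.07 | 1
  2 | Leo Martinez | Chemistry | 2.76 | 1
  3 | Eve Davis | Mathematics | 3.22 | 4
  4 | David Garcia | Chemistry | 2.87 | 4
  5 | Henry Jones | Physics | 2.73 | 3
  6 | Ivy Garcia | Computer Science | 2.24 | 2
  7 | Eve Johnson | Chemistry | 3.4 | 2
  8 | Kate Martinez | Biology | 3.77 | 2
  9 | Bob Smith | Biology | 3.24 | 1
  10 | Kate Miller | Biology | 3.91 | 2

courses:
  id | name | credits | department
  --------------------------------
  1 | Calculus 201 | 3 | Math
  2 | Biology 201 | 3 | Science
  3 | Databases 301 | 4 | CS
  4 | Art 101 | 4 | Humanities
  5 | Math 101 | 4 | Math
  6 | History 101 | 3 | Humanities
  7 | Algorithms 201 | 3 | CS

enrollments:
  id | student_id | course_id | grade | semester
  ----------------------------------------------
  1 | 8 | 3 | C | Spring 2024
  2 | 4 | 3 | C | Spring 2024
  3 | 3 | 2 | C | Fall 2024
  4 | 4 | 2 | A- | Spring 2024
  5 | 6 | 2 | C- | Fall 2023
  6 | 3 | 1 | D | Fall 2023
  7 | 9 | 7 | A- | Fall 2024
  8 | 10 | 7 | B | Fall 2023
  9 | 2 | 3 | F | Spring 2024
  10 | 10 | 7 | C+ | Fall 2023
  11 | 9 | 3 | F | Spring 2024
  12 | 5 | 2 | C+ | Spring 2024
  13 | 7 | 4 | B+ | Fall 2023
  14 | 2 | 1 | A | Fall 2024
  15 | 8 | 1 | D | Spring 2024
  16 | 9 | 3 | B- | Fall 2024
SELECT name, department FROM courses WHERE department LIKE 'C%'

Execution result:
name | department
Databases 301 | CS
Algorithms 201 | CS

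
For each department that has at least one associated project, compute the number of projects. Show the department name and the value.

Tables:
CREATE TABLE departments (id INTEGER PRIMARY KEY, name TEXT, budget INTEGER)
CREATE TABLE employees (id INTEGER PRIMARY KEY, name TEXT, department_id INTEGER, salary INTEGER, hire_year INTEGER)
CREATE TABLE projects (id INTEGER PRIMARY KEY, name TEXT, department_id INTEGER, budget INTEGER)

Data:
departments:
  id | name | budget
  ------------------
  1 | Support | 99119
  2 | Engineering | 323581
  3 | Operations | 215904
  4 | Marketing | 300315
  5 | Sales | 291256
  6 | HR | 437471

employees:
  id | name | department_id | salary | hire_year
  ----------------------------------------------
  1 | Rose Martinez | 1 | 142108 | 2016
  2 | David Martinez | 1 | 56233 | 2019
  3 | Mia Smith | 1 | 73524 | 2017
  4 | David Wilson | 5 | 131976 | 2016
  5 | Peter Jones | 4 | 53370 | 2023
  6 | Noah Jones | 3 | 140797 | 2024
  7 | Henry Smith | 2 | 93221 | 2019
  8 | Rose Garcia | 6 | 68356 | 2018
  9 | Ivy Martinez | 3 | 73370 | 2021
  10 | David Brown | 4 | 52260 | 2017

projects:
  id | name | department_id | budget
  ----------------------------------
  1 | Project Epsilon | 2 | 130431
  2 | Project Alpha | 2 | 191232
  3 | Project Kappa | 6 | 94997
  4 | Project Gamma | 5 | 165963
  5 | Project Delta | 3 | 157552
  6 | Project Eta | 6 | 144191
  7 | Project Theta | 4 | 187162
SELECT p.name, COUNT(*) AS n FROM projects c JOIN departments p ON c.department_id = p.id GROUP BY p.id, p.name

Execution result:
name | n
Engineering | 2
Operations | 1
Marketing | 1
Sales | 1
HR | 2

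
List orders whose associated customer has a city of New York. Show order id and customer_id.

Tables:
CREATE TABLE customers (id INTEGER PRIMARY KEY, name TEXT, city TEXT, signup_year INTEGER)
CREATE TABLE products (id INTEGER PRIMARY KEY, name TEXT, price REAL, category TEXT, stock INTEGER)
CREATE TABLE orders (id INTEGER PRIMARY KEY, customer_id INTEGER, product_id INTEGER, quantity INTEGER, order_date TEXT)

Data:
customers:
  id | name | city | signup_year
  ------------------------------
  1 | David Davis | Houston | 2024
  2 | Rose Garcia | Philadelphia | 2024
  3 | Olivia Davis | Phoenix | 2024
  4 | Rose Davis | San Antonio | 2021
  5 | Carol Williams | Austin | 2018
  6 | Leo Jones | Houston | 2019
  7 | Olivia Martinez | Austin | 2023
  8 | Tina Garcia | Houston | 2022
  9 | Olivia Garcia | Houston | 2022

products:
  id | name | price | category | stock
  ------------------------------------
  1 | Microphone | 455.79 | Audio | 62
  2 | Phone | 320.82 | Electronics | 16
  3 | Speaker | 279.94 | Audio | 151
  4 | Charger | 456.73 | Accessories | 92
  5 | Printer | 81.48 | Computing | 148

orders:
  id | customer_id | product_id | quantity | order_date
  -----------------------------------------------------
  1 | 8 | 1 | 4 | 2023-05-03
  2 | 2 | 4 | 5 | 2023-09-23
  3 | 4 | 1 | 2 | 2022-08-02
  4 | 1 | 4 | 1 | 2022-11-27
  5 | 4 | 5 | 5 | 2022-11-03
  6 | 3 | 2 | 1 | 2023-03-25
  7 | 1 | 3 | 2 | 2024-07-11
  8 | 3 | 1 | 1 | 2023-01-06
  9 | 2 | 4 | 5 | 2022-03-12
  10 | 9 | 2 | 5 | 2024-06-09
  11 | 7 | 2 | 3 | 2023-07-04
SELECT id, customer_id FROM orders WHERE customer_id IN (SELECT id FROM customers WHERE city = 'New York')

Execution result:
(no rows)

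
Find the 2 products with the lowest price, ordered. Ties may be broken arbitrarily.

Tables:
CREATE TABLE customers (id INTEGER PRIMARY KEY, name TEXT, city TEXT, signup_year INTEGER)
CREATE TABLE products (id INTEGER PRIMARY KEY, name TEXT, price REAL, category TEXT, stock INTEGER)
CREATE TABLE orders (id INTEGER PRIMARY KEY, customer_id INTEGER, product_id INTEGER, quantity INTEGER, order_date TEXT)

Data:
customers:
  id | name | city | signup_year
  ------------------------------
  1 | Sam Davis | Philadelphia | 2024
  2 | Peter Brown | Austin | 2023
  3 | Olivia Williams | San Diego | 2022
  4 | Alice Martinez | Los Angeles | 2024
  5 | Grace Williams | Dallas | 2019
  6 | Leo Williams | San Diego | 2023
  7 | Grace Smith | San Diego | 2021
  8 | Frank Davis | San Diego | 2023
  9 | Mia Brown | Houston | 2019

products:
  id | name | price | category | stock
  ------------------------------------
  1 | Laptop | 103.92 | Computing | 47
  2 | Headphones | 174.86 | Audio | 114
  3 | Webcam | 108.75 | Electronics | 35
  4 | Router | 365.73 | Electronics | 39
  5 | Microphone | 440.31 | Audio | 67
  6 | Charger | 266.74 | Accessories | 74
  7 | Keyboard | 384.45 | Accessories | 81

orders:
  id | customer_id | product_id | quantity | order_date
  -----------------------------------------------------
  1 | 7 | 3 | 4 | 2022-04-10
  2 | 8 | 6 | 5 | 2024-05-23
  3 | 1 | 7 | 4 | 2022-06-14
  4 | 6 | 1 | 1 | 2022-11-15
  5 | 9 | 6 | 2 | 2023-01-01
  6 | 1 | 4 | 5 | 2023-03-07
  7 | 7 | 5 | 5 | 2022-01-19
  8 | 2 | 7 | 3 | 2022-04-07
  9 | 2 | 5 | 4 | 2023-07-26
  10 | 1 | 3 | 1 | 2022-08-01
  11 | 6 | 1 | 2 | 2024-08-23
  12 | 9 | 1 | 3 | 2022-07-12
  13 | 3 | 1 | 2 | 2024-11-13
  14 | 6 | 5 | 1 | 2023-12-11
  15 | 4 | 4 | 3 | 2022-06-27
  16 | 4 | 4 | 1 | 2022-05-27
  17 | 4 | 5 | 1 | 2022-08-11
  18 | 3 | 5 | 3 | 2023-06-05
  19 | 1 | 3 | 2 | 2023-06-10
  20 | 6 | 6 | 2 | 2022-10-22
SELECT name, price FROM products ORDER BY price ASC LIMIT 2

Execution result:
name | price
Laptop | 103.92
Webcam | 108.75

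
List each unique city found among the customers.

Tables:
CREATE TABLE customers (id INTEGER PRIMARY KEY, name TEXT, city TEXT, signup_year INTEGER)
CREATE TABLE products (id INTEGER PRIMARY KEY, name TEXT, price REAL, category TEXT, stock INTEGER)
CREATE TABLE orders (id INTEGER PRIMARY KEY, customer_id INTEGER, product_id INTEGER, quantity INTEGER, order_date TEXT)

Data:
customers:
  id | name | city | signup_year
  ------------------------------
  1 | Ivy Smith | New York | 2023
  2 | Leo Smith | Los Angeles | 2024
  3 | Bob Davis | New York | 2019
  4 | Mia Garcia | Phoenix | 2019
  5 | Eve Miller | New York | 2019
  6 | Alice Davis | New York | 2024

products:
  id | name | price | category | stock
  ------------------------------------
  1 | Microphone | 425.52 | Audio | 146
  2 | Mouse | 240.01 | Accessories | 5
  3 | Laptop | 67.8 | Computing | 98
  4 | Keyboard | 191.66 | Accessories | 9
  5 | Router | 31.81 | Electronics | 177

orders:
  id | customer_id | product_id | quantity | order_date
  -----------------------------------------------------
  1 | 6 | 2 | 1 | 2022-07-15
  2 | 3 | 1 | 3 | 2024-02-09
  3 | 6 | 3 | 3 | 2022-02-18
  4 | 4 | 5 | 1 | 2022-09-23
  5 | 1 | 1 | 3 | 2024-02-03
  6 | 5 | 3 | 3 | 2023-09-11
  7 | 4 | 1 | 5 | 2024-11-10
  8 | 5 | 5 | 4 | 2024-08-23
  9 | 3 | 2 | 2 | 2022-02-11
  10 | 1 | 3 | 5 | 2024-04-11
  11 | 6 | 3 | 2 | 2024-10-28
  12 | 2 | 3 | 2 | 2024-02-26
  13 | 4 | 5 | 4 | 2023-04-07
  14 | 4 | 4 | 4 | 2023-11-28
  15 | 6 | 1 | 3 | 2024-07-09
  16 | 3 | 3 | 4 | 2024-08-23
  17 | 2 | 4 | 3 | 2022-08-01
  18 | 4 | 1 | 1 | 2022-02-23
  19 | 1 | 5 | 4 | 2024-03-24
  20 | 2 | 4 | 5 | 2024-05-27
SELECT DISTINCT city FROM customers

Execution result:
city
New York
Los Angeles
Phoenix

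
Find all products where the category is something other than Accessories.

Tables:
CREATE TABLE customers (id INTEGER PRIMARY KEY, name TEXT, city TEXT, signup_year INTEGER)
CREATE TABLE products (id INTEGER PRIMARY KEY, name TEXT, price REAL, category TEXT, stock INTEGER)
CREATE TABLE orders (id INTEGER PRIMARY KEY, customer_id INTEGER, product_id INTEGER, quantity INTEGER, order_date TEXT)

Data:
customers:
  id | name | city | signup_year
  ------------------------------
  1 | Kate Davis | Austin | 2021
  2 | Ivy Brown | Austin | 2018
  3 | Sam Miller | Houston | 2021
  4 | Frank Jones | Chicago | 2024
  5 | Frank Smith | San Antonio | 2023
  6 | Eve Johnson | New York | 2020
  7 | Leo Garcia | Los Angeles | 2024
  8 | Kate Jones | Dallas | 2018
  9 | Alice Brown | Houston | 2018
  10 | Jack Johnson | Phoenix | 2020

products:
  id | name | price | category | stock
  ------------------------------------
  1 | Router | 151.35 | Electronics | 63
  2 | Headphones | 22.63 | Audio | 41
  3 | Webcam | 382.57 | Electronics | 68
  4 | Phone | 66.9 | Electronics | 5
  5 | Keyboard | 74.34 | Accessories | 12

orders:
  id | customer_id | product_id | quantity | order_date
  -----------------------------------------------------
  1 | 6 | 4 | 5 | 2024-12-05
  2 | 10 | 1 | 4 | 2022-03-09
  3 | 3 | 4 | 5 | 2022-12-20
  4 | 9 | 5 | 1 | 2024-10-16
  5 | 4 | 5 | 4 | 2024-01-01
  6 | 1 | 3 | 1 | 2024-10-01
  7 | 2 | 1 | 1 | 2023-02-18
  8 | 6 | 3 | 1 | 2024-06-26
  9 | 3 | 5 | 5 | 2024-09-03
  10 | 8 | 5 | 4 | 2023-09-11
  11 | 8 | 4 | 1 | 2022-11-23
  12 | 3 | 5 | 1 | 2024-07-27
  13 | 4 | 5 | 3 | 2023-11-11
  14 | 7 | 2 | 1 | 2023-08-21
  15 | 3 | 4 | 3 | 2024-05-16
SELECT name, category FROM products WHERE category <> 'Accessories'

Execution result:
name | category
Router | Electronics
Headphones | Audio
Webcam | Electronics
Phone | Electronics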